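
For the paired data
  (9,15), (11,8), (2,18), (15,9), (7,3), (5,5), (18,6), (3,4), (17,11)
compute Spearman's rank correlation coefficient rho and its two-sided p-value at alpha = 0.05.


Step 1: Rank x and y separately (midranks; no ties here).
rank(x): 9->5, 11->6, 2->1, 15->7, 7->4, 5->3, 18->9, 3->2, 17->8
rank(y): 15->8, 8->5, 18->9, 9->6, 3->1, 5->3, 6->4, 4->2, 11->7
Step 2: d_i = R_x(i) - R_y(i); compute d_i^2.
  (5-8)^2=9, (6-5)^2=1, (1-9)^2=64, (7-6)^2=1, (4-1)^2=9, (3-3)^2=0, (9-4)^2=25, (2-2)^2=0, (8-7)^2=1
sum(d^2) = 110.
Step 3: rho = 1 - 6*110 / (9*(9^2 - 1)) = 1 - 660/720 = 0.083333.
Step 4: Under H0, t = rho * sqrt((n-2)/(1-rho^2)) = 0.2212 ~ t(7).
Step 5: Two-sided p-value from the t-distribution with 7 df = 0.831214.
Step 6: alpha = 0.05. fail to reject H0.

rho = 0.0833, p = 0.831214, fail to reject H0 at alpha = 0.05.


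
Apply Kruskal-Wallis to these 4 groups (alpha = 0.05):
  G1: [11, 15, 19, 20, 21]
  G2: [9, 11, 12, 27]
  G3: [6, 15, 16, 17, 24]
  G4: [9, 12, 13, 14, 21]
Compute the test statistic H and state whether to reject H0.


Step 1: Combine all N = 19 observations and assign midranks.
sorted (value, group, rank): (6,G3,1), (9,G2,2.5), (9,G4,2.5), (11,G1,4.5), (11,G2,4.5), (12,G2,6.5), (12,G4,6.5), (13,G4,8), (14,G4,9), (15,G1,10.5), (15,G3,10.5), (16,G3,12), (17,G3,13), (19,G1,14), (20,G1,15), (21,G1,16.5), (21,G4,16.5), (24,G3,18), (27,G2,19)
Step 2: Sum ranks within each group.
R_1 = 60.5 (n_1 = 5)
R_2 = 32.5 (n_2 = 4)
R_3 = 54.5 (n_3 = 5)
R_4 = 42.5 (n_4 = 5)
Step 3: H = 12/(N(N+1)) * sum(R_i^2/n_i) - 3(N+1)
     = 12/(19*20) * (60.5^2/5 + 32.5^2/4 + 54.5^2/5 + 42.5^2/5) - 3*20
     = 0.031579 * 1951.41 - 60
     = 1.623553.
Step 4: Ties present; correction factor C = 1 - 30/(19^3 - 19) = 0.995614. Corrected H = 1.623553 / 0.995614 = 1.630705.
Step 5: Under H0, H ~ chi^2(3); p-value = 0.652448.
Step 6: alpha = 0.05. fail to reject H0.

H = 1.6307, df = 3, p = 0.652448, fail to reject H0.


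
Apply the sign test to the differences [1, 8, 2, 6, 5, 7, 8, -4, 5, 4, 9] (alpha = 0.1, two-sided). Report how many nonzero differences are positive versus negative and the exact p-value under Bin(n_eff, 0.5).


Step 1: Discard zero differences. Original n = 11; n_eff = number of nonzero differences = 11.
Nonzero differences (with sign): +1, +8, +2, +6, +5, +7, +8, -4, +5, +4, +9
Step 2: Count signs: positive = 10, negative = 1.
Step 3: Under H0: P(positive) = 0.5, so the number of positives S ~ Bin(11, 0.5).
Step 4: Two-sided exact p-value = sum of Bin(11,0.5) probabilities at or below the observed probability = 0.011719.
Step 5: alpha = 0.1. reject H0.

n_eff = 11, pos = 10, neg = 1, p = 0.011719, reject H0.


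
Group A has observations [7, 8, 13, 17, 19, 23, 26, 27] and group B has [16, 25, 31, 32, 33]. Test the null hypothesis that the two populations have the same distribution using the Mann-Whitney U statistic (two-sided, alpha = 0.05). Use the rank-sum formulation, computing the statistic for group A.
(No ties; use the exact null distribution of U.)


Step 1: Combine and sort all 13 observations; assign midranks.
sorted (value, group): (7,X), (8,X), (13,X), (16,Y), (17,X), (19,X), (23,X), (25,Y), (26,X), (27,X), (31,Y), (32,Y), (33,Y)
ranks: 7->1, 8->2, 13->3, 16->4, 17->5, 19->6, 23->7, 25->8, 26->9, 27->10, 31->11, 32->12, 33->13
Step 2: Rank sum for X: R1 = 1 + 2 + 3 + 5 + 6 + 7 + 9 + 10 = 43.
Step 3: U_X = R1 - n1(n1+1)/2 = 43 - 8*9/2 = 43 - 36 = 7.
       U_Y = n1*n2 - U_X = 40 - 7 = 33.
Step 4: No ties, so the exact null distribution of U (based on enumerating the C(13,8) = 1287 equally likely rank assignments) gives the two-sided p-value.
Step 5: p-value = 0.065268; compare to alpha = 0.05. fail to reject H0.

U_X = 7, p = 0.065268, fail to reject H0 at alpha = 0.05.


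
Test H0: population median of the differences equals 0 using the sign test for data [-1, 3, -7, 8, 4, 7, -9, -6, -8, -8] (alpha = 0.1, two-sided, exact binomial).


Step 1: Discard zero differences. Original n = 10; n_eff = number of nonzero differences = 10.
Nonzero differences (with sign): -1, +3, -7, +8, +4, +7, -9, -6, -8, -8
Step 2: Count signs: positive = 4, negative = 6.
Step 3: Under H0: P(positive) = 0.5, so the number of positives S ~ Bin(10, 0.5).
Step 4: Two-sided exact p-value = sum of Bin(10,0.5) probabilities at or below the observed probability = 0.753906.
Step 5: alpha = 0.1. fail to reject H0.

n_eff = 10, pos = 4, neg = 6, p = 0.753906, fail to reject H0.


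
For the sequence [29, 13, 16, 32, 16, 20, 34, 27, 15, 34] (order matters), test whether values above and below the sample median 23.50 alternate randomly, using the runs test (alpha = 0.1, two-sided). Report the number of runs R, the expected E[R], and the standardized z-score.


Step 1: Compute median = 23.50; label A = above, B = below.
Labels in order: ABBABBAABA  (n_A = 5, n_B = 5)
Step 2: Count runs R = 7.
Step 3: Under H0 (random ordering), E[R] = 2*n_A*n_B/(n_A+n_B) + 1 = 2*5*5/10 + 1 = 6.0000.
        Var[R] = 2*n_A*n_B*(2*n_A*n_B - n_A - n_B) / ((n_A+n_B)^2 * (n_A+n_B-1)) = 2000/900 = 2.2222.
        SD[R] = 1.4907.
Step 4: Continuity-corrected z = (R - 0.5 - E[R]) / SD[R] = (7 - 0.5 - 6.0000) / 1.4907 = 0.3354.
Step 5: Two-sided p-value via normal approximation = 2*(1 - Phi(|z|)) = 0.737316.
Step 6: alpha = 0.1. fail to reject H0.

R = 7, z = 0.3354, p = 0.737316, fail to reject H0.


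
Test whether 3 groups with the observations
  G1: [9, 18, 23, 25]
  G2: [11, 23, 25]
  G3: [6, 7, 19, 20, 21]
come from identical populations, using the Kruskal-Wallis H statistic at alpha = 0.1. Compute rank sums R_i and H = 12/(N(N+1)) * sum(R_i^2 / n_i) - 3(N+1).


Step 1: Combine all N = 12 observations and assign midranks.
sorted (value, group, rank): (6,G3,1), (7,G3,2), (9,G1,3), (11,G2,4), (18,G1,5), (19,G3,6), (20,G3,7), (21,G3,8), (23,G1,9.5), (23,G2,9.5), (25,G1,11.5), (25,G2,11.5)
Step 2: Sum ranks within each group.
R_1 = 29 (n_1 = 4)
R_2 = 25 (n_2 = 3)
R_3 = 24 (n_3 = 5)
Step 3: H = 12/(N(N+1)) * sum(R_i^2/n_i) - 3(N+1)
     = 12/(12*13) * (29^2/4 + 25^2/3 + 24^2/5) - 3*13
     = 0.076923 * 533.783 - 39
     = 2.060256.
Step 4: Ties present; correction factor C = 1 - 12/(12^3 - 12) = 0.993007. Corrected H = 2.060256 / 0.993007 = 2.074765.
Step 5: Under H0, H ~ chi^2(2); p-value = 0.354381.
Step 6: alpha = 0.1. fail to reject H0.

H = 2.0748, df = 2, p = 0.354381, fail to reject H0.


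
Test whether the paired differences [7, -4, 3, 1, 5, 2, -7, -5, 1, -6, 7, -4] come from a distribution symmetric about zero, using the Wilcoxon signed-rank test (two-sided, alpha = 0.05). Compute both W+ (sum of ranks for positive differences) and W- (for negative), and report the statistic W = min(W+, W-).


Step 1: Drop any zero differences (none here) and take |d_i|.
|d| = [7, 4, 3, 1, 5, 2, 7, 5, 1, 6, 7, 4]
Step 2: Midrank |d_i| (ties get averaged ranks).
ranks: |7|->11, |4|->5.5, |3|->4, |1|->1.5, |5|->7.5, |2|->3, |7|->11, |5|->7.5, |1|->1.5, |6|->9, |7|->11, |4|->5.5
Step 3: Attach original signs; sum ranks with positive sign and with negative sign.
W+ = 11 + 4 + 1.5 + 7.5 + 3 + 1.5 + 11 = 39.5
W- = 5.5 + 11 + 7.5 + 9 + 5.5 = 38.5
(Check: W+ + W- = 78 should equal n(n+1)/2 = 78.)
Step 4: Test statistic W = min(W+, W-) = 38.5.
Step 5: Ties in |d|, so use the tie-corrected normal approximation.
        E[W] = n(n+1)/4 = 12*13/4 = 39.
        Tie groups: |d|=1 (t=2), |d|=4 (t=2), |d|=5 (t=2), |d|=7 (t=3); sum(t^3 - t) = 42.
        Var[W] = n(n+1)(2n+1)/24 - sum(t^3-t)/48 = 3900/24 - 42/48 = 161.625.
        z = (W - E[W]) / sqrt(Var[W]) = (38.5 - 39) / 12.7132 = -0.0393.
        Two-sided p = 2*Phi(z) = 0.968628.
Step 6: alpha = 0.05. fail to reject H0.

W+ = 39.5, W- = 38.5, W = min = 38.5, p = 0.968628, fail to reject H0.


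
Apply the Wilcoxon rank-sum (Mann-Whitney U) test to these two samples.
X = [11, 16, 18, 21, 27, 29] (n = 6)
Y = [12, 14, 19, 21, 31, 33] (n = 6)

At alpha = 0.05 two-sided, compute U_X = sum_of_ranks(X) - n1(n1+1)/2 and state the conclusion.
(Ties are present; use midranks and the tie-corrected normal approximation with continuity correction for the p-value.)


Step 1: Combine and sort all 12 observations; assign midranks.
sorted (value, group): (11,X), (12,Y), (14,Y), (16,X), (18,X), (19,Y), (21,X), (21,Y), (27,X), (29,X), (31,Y), (33,Y)
ranks: 11->1, 12->2, 14->3, 16->4, 18->5, 19->6, 21->7.5, 21->7.5, 27->9, 29->10, 31->11, 33->12
Step 2: Rank sum for X: R1 = 1 + 4 + 5 + 7.5 + 9 + 10 = 36.5.
Step 3: U_X = R1 - n1(n1+1)/2 = 36.5 - 6*7/2 = 36.5 - 21 = 15.5.
       U_Y = n1*n2 - U_X = 36 - 15.5 = 20.5.
Step 4: Ties are present, so use the tie-corrected normal approximation (with continuity correction) for the p-value.
Step 5: p-value = 0.748349; compare to alpha = 0.05. fail to reject H0.

U_X = 15.5, p = 0.748349, fail to reject H0 at alpha = 0.05.


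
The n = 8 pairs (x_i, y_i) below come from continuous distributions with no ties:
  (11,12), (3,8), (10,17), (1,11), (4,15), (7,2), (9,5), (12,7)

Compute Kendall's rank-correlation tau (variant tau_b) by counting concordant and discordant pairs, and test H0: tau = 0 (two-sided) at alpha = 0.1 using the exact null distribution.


Step 1: Enumerate the 28 unordered pairs (i,j) with i<j and classify each by sign(x_j-x_i) * sign(y_j-y_i).
  (1,2):dx=-8,dy=-4->C; (1,3):dx=-1,dy=+5->D; (1,4):dx=-10,dy=-1->C; (1,5):dx=-7,dy=+3->D
  (1,6):dx=-4,dy=-10->C; (1,7):dx=-2,dy=-7->C; (1,8):dx=+1,dy=-5->D; (2,3):dx=+7,dy=+9->C
  (2,4):dx=-2,dy=+3->D; (2,5):dx=+1,dy=+7->C; (2,6):dx=+4,dy=-6->D; (2,7):dx=+6,dy=-3->D
  (2,8):dx=+9,dy=-1->D; (3,4):dx=-9,dy=-6->C; (3,5):dx=-6,dy=-2->C; (3,6):dx=-3,dy=-15->C
  (3,7):dx=-1,dy=-12->C; (3,8):dx=+2,dy=-10->D; (4,5):dx=+3,dy=+4->C; (4,6):dx=+6,dy=-9->D
  (4,7):dx=+8,dy=-6->D; (4,8):dx=+11,dy=-4->D; (5,6):dx=+3,dy=-13->D; (5,7):dx=+5,dy=-10->D
  (5,8):dx=+8,dy=-8->D; (6,7):dx=+2,dy=+3->C; (6,8):dx=+5,dy=+5->C; (7,8):dx=+3,dy=+2->C
Step 2: C = 14, D = 14, total pairs = 28.
Step 3: tau = (C - D)/(n(n-1)/2) = (14 - 14)/28 = 0.000000.
Step 4: Exact two-sided p-value (enumerate n! = 40320 permutations of y under H0): p = 1.000000.
Step 5: alpha = 0.1. fail to reject H0.

tau_b = 0.0000 (C=14, D=14), p = 1.000000, fail to reject H0.


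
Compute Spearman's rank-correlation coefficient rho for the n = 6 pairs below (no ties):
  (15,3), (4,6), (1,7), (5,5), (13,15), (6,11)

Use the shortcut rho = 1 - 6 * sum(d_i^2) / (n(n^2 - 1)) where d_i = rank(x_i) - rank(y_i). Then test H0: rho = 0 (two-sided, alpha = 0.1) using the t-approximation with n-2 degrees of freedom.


Step 1: Rank x and y separately (midranks; no ties here).
rank(x): 15->6, 4->2, 1->1, 5->3, 13->5, 6->4
rank(y): 3->1, 6->3, 7->4, 5->2, 15->6, 11->5
Step 2: d_i = R_x(i) - R_y(i); compute d_i^2.
  (6-1)^2=25, (2-3)^2=1, (1-4)^2=9, (3-2)^2=1, (5-6)^2=1, (4-5)^2=1
sum(d^2) = 38.
Step 3: rho = 1 - 6*38 / (6*(6^2 - 1)) = 1 - 228/210 = -0.085714.
Step 4: Under H0, t = rho * sqrt((n-2)/(1-rho^2)) = -0.1721 ~ t(4).
Step 5: Two-sided p-value from the t-distribution with 4 df = 0.871743.
Step 6: alpha = 0.1. fail to reject H0.

rho = -0.0857, p = 0.871743, fail to reject H0 at alpha = 0.1.


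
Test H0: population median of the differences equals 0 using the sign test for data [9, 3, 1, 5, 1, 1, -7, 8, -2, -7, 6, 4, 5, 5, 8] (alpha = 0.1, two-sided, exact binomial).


Step 1: Discard zero differences. Original n = 15; n_eff = number of nonzero differences = 15.
Nonzero differences (with sign): +9, +3, +1, +5, +1, +1, -7, +8, -2, -7, +6, +4, +5, +5, +8
Step 2: Count signs: positive = 12, negative = 3.
Step 3: Under H0: P(positive) = 0.5, so the number of positives S ~ Bin(15, 0.5).
Step 4: Two-sided exact p-value = sum of Bin(15,0.5) probabilities at or below the observed probability = 0.035156.
Step 5: alpha = 0.1. reject H0.

n_eff = 15, pos = 12, neg = 3, p = 0.035156, reject H0.


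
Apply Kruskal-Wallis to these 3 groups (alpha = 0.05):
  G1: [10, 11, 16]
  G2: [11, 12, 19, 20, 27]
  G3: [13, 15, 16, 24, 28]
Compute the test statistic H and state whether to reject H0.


Step 1: Combine all N = 13 observations and assign midranks.
sorted (value, group, rank): (10,G1,1), (11,G1,2.5), (11,G2,2.5), (12,G2,4), (13,G3,5), (15,G3,6), (16,G1,7.5), (16,G3,7.5), (19,G2,9), (20,G2,10), (24,G3,11), (27,G2,12), (28,G3,13)
Step 2: Sum ranks within each group.
R_1 = 11 (n_1 = 3)
R_2 = 37.5 (n_2 = 5)
R_3 = 42.5 (n_3 = 5)
Step 3: H = 12/(N(N+1)) * sum(R_i^2/n_i) - 3(N+1)
     = 12/(13*14) * (11^2/3 + 37.5^2/5 + 42.5^2/5) - 3*14
     = 0.065934 * 682.833 - 42
     = 3.021978.
Step 4: Ties present; correction factor C = 1 - 12/(13^3 - 13) = 0.994505. Corrected H = 3.021978 / 0.994505 = 3.038674.
Step 5: Under H0, H ~ chi^2(2); p-value = 0.218857.
Step 6: alpha = 0.05. fail to reject H0.

H = 3.0387, df = 2, p = 0.218857, fail to reject H0.


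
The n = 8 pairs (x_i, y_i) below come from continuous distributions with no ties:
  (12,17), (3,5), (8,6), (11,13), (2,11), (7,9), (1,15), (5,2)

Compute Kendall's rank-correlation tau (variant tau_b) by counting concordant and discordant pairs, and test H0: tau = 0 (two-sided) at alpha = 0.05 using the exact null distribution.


Step 1: Enumerate the 28 unordered pairs (i,j) with i<j and classify each by sign(x_j-x_i) * sign(y_j-y_i).
  (1,2):dx=-9,dy=-12->C; (1,3):dx=-4,dy=-11->C; (1,4):dx=-1,dy=-4->C; (1,5):dx=-10,dy=-6->C
  (1,6):dx=-5,dy=-8->C; (1,7):dx=-11,dy=-2->C; (1,8):dx=-7,dy=-15->C; (2,3):dx=+5,dy=+1->C
  (2,4):dx=+8,dy=+8->C; (2,5):dx=-1,dy=+6->D; (2,6):dx=+4,dy=+4->C; (2,7):dx=-2,dy=+10->D
  (2,8):dx=+2,dy=-3->D; (3,4):dx=+3,dy=+7->C; (3,5):dx=-6,dy=+5->D; (3,6):dx=-1,dy=+3->D
  (3,7):dx=-7,dy=+9->D; (3,8):dx=-3,dy=-4->C; (4,5):dx=-9,dy=-2->C; (4,6):dx=-4,dy=-4->C
  (4,7):dx=-10,dy=+2->D; (4,8):dx=-6,dy=-11->C; (5,6):dx=+5,dy=-2->D; (5,7):dx=-1,dy=+4->D
  (5,8):dx=+3,dy=-9->D; (6,7):dx=-6,dy=+6->D; (6,8):dx=-2,dy=-7->C; (7,8):dx=+4,dy=-13->D
Step 2: C = 16, D = 12, total pairs = 28.
Step 3: tau = (C - D)/(n(n-1)/2) = (16 - 12)/28 = 0.142857.
Step 4: Exact two-sided p-value (enumerate n! = 40320 permutations of y under H0): p = 0.719544.
Step 5: alpha = 0.05. fail to reject H0.

tau_b = 0.1429 (C=16, D=12), p = 0.719544, fail to reject H0.


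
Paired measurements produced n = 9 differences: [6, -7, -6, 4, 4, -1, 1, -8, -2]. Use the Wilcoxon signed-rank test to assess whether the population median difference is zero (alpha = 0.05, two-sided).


Step 1: Drop any zero differences (none here) and take |d_i|.
|d| = [6, 7, 6, 4, 4, 1, 1, 8, 2]
Step 2: Midrank |d_i| (ties get averaged ranks).
ranks: |6|->6.5, |7|->8, |6|->6.5, |4|->4.5, |4|->4.5, |1|->1.5, |1|->1.5, |8|->9, |2|->3
Step 3: Attach original signs; sum ranks with positive sign and with negative sign.
W+ = 6.5 + 4.5 + 4.5 + 1.5 = 17
W- = 8 + 6.5 + 1.5 + 9 + 3 = 28
(Check: W+ + W- = 45 should equal n(n+1)/2 = 45.)
Step 4: Test statistic W = min(W+, W-) = 17.
Step 5: Ties in |d|, so use the tie-corrected normal approximation.
        E[W] = n(n+1)/4 = 9*10/4 = 22.5.
        Tie groups: |d|=1 (t=2), |d|=4 (t=2), |d|=6 (t=2); sum(t^3 - t) = 18.
        Var[W] = n(n+1)(2n+1)/24 - sum(t^3-t)/48 = 1710/24 - 18/48 = 70.875.
        z = (W - E[W]) / sqrt(Var[W]) = (17 - 22.5) / 8.4187 = -0.6533.
        Two-sided p = 2*Phi(z) = 0.513560.
Step 6: alpha = 0.05. fail to reject H0.

W+ = 17, W- = 28, W = min = 17, p = 0.513560, fail to reject H0.


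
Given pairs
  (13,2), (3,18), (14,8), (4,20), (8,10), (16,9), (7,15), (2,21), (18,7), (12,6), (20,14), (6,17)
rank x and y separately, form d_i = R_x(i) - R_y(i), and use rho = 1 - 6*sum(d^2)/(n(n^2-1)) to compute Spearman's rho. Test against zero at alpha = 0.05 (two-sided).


Step 1: Rank x and y separately (midranks; no ties here).
rank(x): 13->8, 3->2, 14->9, 4->3, 8->6, 16->10, 7->5, 2->1, 18->11, 12->7, 20->12, 6->4
rank(y): 2->1, 18->10, 8->4, 20->11, 10->6, 9->5, 15->8, 21->12, 7->3, 6->2, 14->7, 17->9
Step 2: d_i = R_x(i) - R_y(i); compute d_i^2.
  (8-1)^2=49, (2-10)^2=64, (9-4)^2=25, (3-11)^2=64, (6-6)^2=0, (10-5)^2=25, (5-8)^2=9, (1-12)^2=121, (11-3)^2=64, (7-2)^2=25, (12-7)^2=25, (4-9)^2=25
sum(d^2) = 496.
Step 3: rho = 1 - 6*496 / (12*(12^2 - 1)) = 1 - 2976/1716 = -0.734266.
Step 4: Under H0, t = rho * sqrt((n-2)/(1-rho^2)) = -3.4204 ~ t(10).
Step 5: Two-sided p-value from the t-distribution with 10 df = 0.006543.
Step 6: alpha = 0.05. reject H0.

rho = -0.7343, p = 0.006543, reject H0 at alpha = 0.05.


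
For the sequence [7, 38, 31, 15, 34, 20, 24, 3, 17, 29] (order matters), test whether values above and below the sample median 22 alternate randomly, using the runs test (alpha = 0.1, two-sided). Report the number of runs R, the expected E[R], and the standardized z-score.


Step 1: Compute median = 22; label A = above, B = below.
Labels in order: BAABABABBA  (n_A = 5, n_B = 5)
Step 2: Count runs R = 8.
Step 3: Under H0 (random ordering), E[R] = 2*n_A*n_B/(n_A+n_B) + 1 = 2*5*5/10 + 1 = 6.0000.
        Var[R] = 2*n_A*n_B*(2*n_A*n_B - n_A - n_B) / ((n_A+n_B)^2 * (n_A+n_B-1)) = 2000/900 = 2.2222.
        SD[R] = 1.4907.
Step 4: Continuity-corrected z = (R - 0.5 - E[R]) / SD[R] = (8 - 0.5 - 6.0000) / 1.4907 = 1.0062.
Step 5: Two-sided p-value via normal approximation = 2*(1 - Phi(|z|)) = 0.314305.
Step 6: alpha = 0.1. fail to reject H0.

R = 8, z = 1.0062, p = 0.314305, fail to reject H0.


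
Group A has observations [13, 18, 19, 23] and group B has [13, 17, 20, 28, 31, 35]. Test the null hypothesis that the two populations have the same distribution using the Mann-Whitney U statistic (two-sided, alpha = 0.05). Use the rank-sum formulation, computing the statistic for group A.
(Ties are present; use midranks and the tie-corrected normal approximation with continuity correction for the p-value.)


Step 1: Combine and sort all 10 observations; assign midranks.
sorted (value, group): (13,X), (13,Y), (17,Y), (18,X), (19,X), (20,Y), (23,X), (28,Y), (31,Y), (35,Y)
ranks: 13->1.5, 13->1.5, 17->3, 18->4, 19->5, 20->6, 23->7, 28->8, 31->9, 35->10
Step 2: Rank sum for X: R1 = 1.5 + 4 + 5 + 7 = 17.5.
Step 3: U_X = R1 - n1(n1+1)/2 = 17.5 - 4*5/2 = 17.5 - 10 = 7.5.
       U_Y = n1*n2 - U_X = 24 - 7.5 = 16.5.
Step 4: Ties are present, so use the tie-corrected normal approximation (with continuity correction) for the p-value.
Step 5: p-value = 0.392330; compare to alpha = 0.05. fail to reject H0.

U_X = 7.5, p = 0.392330, fail to reject H0 at alpha = 0.05.


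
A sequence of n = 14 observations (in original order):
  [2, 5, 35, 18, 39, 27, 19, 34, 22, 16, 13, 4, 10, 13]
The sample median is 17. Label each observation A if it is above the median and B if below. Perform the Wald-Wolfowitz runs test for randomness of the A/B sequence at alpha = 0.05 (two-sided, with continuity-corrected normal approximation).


Step 1: Compute median = 17; label A = above, B = below.
Labels in order: BBAAAAAAABBBBB  (n_A = 7, n_B = 7)
Step 2: Count runs R = 3.
Step 3: Under H0 (random ordering), E[R] = 2*n_A*n_B/(n_A+n_B) + 1 = 2*7*7/14 + 1 = 8.0000.
        Var[R] = 2*n_A*n_B*(2*n_A*n_B - n_A - n_B) / ((n_A+n_B)^2 * (n_A+n_B-1)) = 8232/2548 = 3.2308.
        SD[R] = 1.7974.
Step 4: Continuity-corrected z = (R + 0.5 - E[R]) / SD[R] = (3 + 0.5 - 8.0000) / 1.7974 = -2.5036.
Step 5: Two-sided p-value via normal approximation = 2*(1 - Phi(|z|)) = 0.012295.
Step 6: alpha = 0.05. reject H0.

R = 3, z = -2.5036, p = 0.012295, reject H0.


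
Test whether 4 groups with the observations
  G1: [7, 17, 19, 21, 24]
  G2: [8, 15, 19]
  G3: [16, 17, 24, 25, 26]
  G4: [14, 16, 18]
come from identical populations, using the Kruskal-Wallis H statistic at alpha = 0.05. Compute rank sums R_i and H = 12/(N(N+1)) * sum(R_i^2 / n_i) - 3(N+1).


Step 1: Combine all N = 16 observations and assign midranks.
sorted (value, group, rank): (7,G1,1), (8,G2,2), (14,G4,3), (15,G2,4), (16,G3,5.5), (16,G4,5.5), (17,G1,7.5), (17,G3,7.5), (18,G4,9), (19,G1,10.5), (19,G2,10.5), (21,G1,12), (24,G1,13.5), (24,G3,13.5), (25,G3,15), (26,G3,16)
Step 2: Sum ranks within each group.
R_1 = 44.5 (n_1 = 5)
R_2 = 16.5 (n_2 = 3)
R_3 = 57.5 (n_3 = 5)
R_4 = 17.5 (n_4 = 3)
Step 3: H = 12/(N(N+1)) * sum(R_i^2/n_i) - 3(N+1)
     = 12/(16*17) * (44.5^2/5 + 16.5^2/3 + 57.5^2/5 + 17.5^2/3) - 3*17
     = 0.044118 * 1250.13 - 51
     = 4.152941.
Step 4: Ties present; correction factor C = 1 - 24/(16^3 - 16) = 0.994118. Corrected H = 4.152941 / 0.994118 = 4.177515.
Step 5: Under H0, H ~ chi^2(3); p-value = 0.242923.
Step 6: alpha = 0.05. fail to reject H0.

H = 4.1775, df = 3, p = 0.242923, fail to reject H0.


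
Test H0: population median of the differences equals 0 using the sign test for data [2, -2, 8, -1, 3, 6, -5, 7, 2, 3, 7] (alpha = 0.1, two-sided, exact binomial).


Step 1: Discard zero differences. Original n = 11; n_eff = number of nonzero differences = 11.
Nonzero differences (with sign): +2, -2, +8, -1, +3, +6, -5, +7, +2, +3, +7
Step 2: Count signs: positive = 8, negative = 3.
Step 3: Under H0: P(positive) = 0.5, so the number of positives S ~ Bin(11, 0.5).
Step 4: Two-sided exact p-value = sum of Bin(11,0.5) probabilities at or below the observed probability = 0.226562.
Step 5: alpha = 0.1. fail to reject H0.

n_eff = 11, pos = 8, neg = 3, p = 0.226562, fail to reject H0.


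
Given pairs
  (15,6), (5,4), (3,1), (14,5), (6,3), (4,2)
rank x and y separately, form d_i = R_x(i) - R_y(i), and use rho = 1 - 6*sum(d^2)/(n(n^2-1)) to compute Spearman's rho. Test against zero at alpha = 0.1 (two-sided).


Step 1: Rank x and y separately (midranks; no ties here).
rank(x): 15->6, 5->3, 3->1, 14->5, 6->4, 4->2
rank(y): 6->6, 4->4, 1->1, 5->5, 3->3, 2->2
Step 2: d_i = R_x(i) - R_y(i); compute d_i^2.
  (6-6)^2=0, (3-4)^2=1, (1-1)^2=0, (5-5)^2=0, (4-3)^2=1, (2-2)^2=0
sum(d^2) = 2.
Step 3: rho = 1 - 6*2 / (6*(6^2 - 1)) = 1 - 12/210 = 0.942857.
Step 4: Under H0, t = rho * sqrt((n-2)/(1-rho^2)) = 5.6595 ~ t(4).
Step 5: Two-sided p-value from the t-distribution with 4 df = 0.004805.
Step 6: alpha = 0.1. reject H0.

rho = 0.9429, p = 0.004805, reject H0 at alpha = 0.1.


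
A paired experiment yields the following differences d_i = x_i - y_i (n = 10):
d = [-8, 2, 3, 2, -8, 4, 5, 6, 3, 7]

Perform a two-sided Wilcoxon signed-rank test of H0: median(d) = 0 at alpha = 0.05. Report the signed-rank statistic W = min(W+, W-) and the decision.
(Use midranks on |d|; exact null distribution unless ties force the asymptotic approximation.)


Step 1: Drop any zero differences (none here) and take |d_i|.
|d| = [8, 2, 3, 2, 8, 4, 5, 6, 3, 7]
Step 2: Midrank |d_i| (ties get averaged ranks).
ranks: |8|->9.5, |2|->1.5, |3|->3.5, |2|->1.5, |8|->9.5, |4|->5, |5|->6, |6|->7, |3|->3.5, |7|->8
Step 3: Attach original signs; sum ranks with positive sign and with negative sign.
W+ = 1.5 + 3.5 + 1.5 + 5 + 6 + 7 + 3.5 + 8 = 36
W- = 9.5 + 9.5 = 19
(Check: W+ + W- = 55 should equal n(n+1)/2 = 55.)
Step 4: Test statistic W = min(W+, W-) = 19.
Step 5: Ties in |d|, so use the tie-corrected normal approximation.
        E[W] = n(n+1)/4 = 10*11/4 = 27.5.
        Tie groups: |d|=2 (t=2), |d|=3 (t=2), |d|=8 (t=2); sum(t^3 - t) = 18.
        Var[W] = n(n+1)(2n+1)/24 - sum(t^3-t)/48 = 2310/24 - 18/48 = 95.875.
        z = (W - E[W]) / sqrt(Var[W]) = (19 - 27.5) / 9.7916 = -0.8681.
        Two-sided p = 2*Phi(z) = 0.385343.
Step 6: alpha = 0.05. fail to reject H0.

W+ = 36, W- = 19, W = min = 19, p = 0.385343, fail to reject H0.


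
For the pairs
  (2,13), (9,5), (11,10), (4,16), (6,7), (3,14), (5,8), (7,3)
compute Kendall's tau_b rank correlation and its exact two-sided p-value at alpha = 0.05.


Step 1: Enumerate the 28 unordered pairs (i,j) with i<j and classify each by sign(x_j-x_i) * sign(y_j-y_i).
  (1,2):dx=+7,dy=-8->D; (1,3):dx=+9,dy=-3->D; (1,4):dx=+2,dy=+3->C; (1,5):dx=+4,dy=-6->D
  (1,6):dx=+1,dy=+1->C; (1,7):dx=+3,dy=-5->D; (1,8):dx=+5,dy=-10->D; (2,3):dx=+2,dy=+5->C
  (2,4):dx=-5,dy=+11->D; (2,5):dx=-3,dy=+2->D; (2,6):dx=-6,dy=+9->D; (2,7):dx=-4,dy=+3->D
  (2,8):dx=-2,dy=-2->C; (3,4):dx=-7,dy=+6->D; (3,5):dx=-5,dy=-3->C; (3,6):dx=-8,dy=+4->D
  (3,7):dx=-6,dy=-2->C; (3,8):dx=-4,dy=-7->C; (4,5):dx=+2,dy=-9->D; (4,6):dx=-1,dy=-2->C
  (4,7):dx=+1,dy=-8->D; (4,8):dx=+3,dy=-13->D; (5,6):dx=-3,dy=+7->D; (5,7):dx=-1,dy=+1->D
  (5,8):dx=+1,dy=-4->D; (6,7):dx=+2,dy=-6->D; (6,8):dx=+4,dy=-11->D; (7,8):dx=+2,dy=-5->D
Step 2: C = 8, D = 20, total pairs = 28.
Step 3: tau = (C - D)/(n(n-1)/2) = (8 - 20)/28 = -0.428571.
Step 4: Exact two-sided p-value (enumerate n! = 40320 permutations of y under H0): p = 0.178869.
Step 5: alpha = 0.05. fail to reject H0.

tau_b = -0.4286 (C=8, D=20), p = 0.178869, fail to reject H0.


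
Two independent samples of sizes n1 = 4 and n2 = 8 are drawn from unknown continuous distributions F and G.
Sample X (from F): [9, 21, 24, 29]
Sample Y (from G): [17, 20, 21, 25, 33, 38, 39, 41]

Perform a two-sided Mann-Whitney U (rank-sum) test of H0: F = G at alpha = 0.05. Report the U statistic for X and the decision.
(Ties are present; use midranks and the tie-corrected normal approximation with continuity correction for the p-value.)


Step 1: Combine and sort all 12 observations; assign midranks.
sorted (value, group): (9,X), (17,Y), (20,Y), (21,X), (21,Y), (24,X), (25,Y), (29,X), (33,Y), (38,Y), (39,Y), (41,Y)
ranks: 9->1, 17->2, 20->3, 21->4.5, 21->4.5, 24->6, 25->7, 29->8, 33->9, 38->10, 39->11, 41->12
Step 2: Rank sum for X: R1 = 1 + 4.5 + 6 + 8 = 19.5.
Step 3: U_X = R1 - n1(n1+1)/2 = 19.5 - 4*5/2 = 19.5 - 10 = 9.5.
       U_Y = n1*n2 - U_X = 32 - 9.5 = 22.5.
Step 4: Ties are present, so use the tie-corrected normal approximation (with continuity correction) for the p-value.
Step 5: p-value = 0.307332; compare to alpha = 0.05. fail to reject H0.

U_X = 9.5, p = 0.307332, fail to reject H0 at alpha = 0.05.


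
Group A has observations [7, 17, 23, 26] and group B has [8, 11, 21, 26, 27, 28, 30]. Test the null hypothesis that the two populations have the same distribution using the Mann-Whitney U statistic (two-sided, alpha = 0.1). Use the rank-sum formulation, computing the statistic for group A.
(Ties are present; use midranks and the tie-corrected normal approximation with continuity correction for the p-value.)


Step 1: Combine and sort all 11 observations; assign midranks.
sorted (value, group): (7,X), (8,Y), (11,Y), (17,X), (21,Y), (23,X), (26,X), (26,Y), (27,Y), (28,Y), (30,Y)
ranks: 7->1, 8->2, 11->3, 17->4, 21->5, 23->6, 26->7.5, 26->7.5, 27->9, 28->10, 30->11
Step 2: Rank sum for X: R1 = 1 + 4 + 6 + 7.5 = 18.5.
Step 3: U_X = R1 - n1(n1+1)/2 = 18.5 - 4*5/2 = 18.5 - 10 = 8.5.
       U_Y = n1*n2 - U_X = 28 - 8.5 = 19.5.
Step 4: Ties are present, so use the tie-corrected normal approximation (with continuity correction) for the p-value.
Step 5: p-value = 0.343605; compare to alpha = 0.1. fail to reject H0.

U_X = 8.5, p = 0.343605, fail to reject H0 at alpha = 0.1.


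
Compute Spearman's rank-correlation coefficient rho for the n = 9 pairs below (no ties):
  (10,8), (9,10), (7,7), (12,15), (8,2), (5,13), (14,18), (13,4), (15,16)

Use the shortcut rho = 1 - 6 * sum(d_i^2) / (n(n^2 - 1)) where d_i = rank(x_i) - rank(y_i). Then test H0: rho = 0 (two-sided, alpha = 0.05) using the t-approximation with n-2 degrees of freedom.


Step 1: Rank x and y separately (midranks; no ties here).
rank(x): 10->5, 9->4, 7->2, 12->6, 8->3, 5->1, 14->8, 13->7, 15->9
rank(y): 8->4, 10->5, 7->3, 15->7, 2->1, 13->6, 18->9, 4->2, 16->8
Step 2: d_i = R_x(i) - R_y(i); compute d_i^2.
  (5-4)^2=1, (4-5)^2=1, (2-3)^2=1, (6-7)^2=1, (3-1)^2=4, (1-6)^2=25, (8-9)^2=1, (7-2)^2=25, (9-8)^2=1
sum(d^2) = 60.
Step 3: rho = 1 - 6*60 / (9*(9^2 - 1)) = 1 - 360/720 = 0.500000.
Step 4: Under H0, t = rho * sqrt((n-2)/(1-rho^2)) = 1.5275 ~ t(7).
Step 5: Two-sided p-value from the t-distribution with 7 df = 0.170471.
Step 6: alpha = 0.05. fail to reject H0.

rho = 0.5000, p = 0.170471, fail to reject H0 at alpha = 0.05.


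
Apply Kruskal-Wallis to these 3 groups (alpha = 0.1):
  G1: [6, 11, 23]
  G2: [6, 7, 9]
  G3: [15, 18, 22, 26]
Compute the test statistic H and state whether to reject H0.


Step 1: Combine all N = 10 observations and assign midranks.
sorted (value, group, rank): (6,G1,1.5), (6,G2,1.5), (7,G2,3), (9,G2,4), (11,G1,5), (15,G3,6), (18,G3,7), (22,G3,8), (23,G1,9), (26,G3,10)
Step 2: Sum ranks within each group.
R_1 = 15.5 (n_1 = 3)
R_2 = 8.5 (n_2 = 3)
R_3 = 31 (n_3 = 4)
Step 3: H = 12/(N(N+1)) * sum(R_i^2/n_i) - 3(N+1)
     = 12/(10*11) * (15.5^2/3 + 8.5^2/3 + 31^2/4) - 3*11
     = 0.109091 * 344.417 - 33
     = 4.572727.
Step 4: Ties present; correction factor C = 1 - 6/(10^3 - 10) = 0.993939. Corrected H = 4.572727 / 0.993939 = 4.600610.
Step 5: Under H0, H ~ chi^2(2); p-value = 0.100228.
Step 6: alpha = 0.1. fail to reject H0.

H = 4.6006, df = 2, p = 0.100228, fail to reject H0.


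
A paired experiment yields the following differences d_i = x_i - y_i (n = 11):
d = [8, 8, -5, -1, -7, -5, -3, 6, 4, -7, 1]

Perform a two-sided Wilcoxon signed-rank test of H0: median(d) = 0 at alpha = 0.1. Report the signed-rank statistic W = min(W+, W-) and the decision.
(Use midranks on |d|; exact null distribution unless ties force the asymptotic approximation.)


Step 1: Drop any zero differences (none here) and take |d_i|.
|d| = [8, 8, 5, 1, 7, 5, 3, 6, 4, 7, 1]
Step 2: Midrank |d_i| (ties get averaged ranks).
ranks: |8|->10.5, |8|->10.5, |5|->5.5, |1|->1.5, |7|->8.5, |5|->5.5, |3|->3, |6|->7, |4|->4, |7|->8.5, |1|->1.5
Step 3: Attach original signs; sum ranks with positive sign and with negative sign.
W+ = 10.5 + 10.5 + 7 + 4 + 1.5 = 33.5
W- = 5.5 + 1.5 + 8.5 + 5.5 + 3 + 8.5 = 32.5
(Check: W+ + W- = 66 should equal n(n+1)/2 = 66.)
Step 4: Test statistic W = min(W+, W-) = 32.5.
Step 5: Ties in |d|, so use the tie-corrected normal approximation.
        E[W] = n(n+1)/4 = 11*12/4 = 33.
        Tie groups: |d|=1 (t=2), |d|=5 (t=2), |d|=7 (t=2), |d|=8 (t=2); sum(t^3 - t) = 24.
        Var[W] = n(n+1)(2n+1)/24 - sum(t^3-t)/48 = 3036/24 - 24/48 = 126.
        z = (W - E[W]) / sqrt(Var[W]) = (32.5 - 33) / 11.2250 = -0.0445.
        Two-sided p = 2*Phi(z) = 0.964471.
Step 6: alpha = 0.1. fail to reject H0.

W+ = 33.5, W- = 32.5, W = min = 32.5, p = 0.964471, fail to reject H0.


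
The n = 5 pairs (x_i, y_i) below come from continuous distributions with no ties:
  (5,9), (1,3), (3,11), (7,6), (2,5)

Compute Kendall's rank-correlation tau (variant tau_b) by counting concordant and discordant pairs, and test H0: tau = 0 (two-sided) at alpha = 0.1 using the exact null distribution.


Step 1: Enumerate the 10 unordered pairs (i,j) with i<j and classify each by sign(x_j-x_i) * sign(y_j-y_i).
  (1,2):dx=-4,dy=-6->C; (1,3):dx=-2,dy=+2->D; (1,4):dx=+2,dy=-3->D; (1,5):dx=-3,dy=-4->C
  (2,3):dx=+2,dy=+8->C; (2,4):dx=+6,dy=+3->C; (2,5):dx=+1,dy=+2->C; (3,4):dx=+4,dy=-5->D
  (3,5):dx=-1,dy=-6->C; (4,5):dx=-5,dy=-1->C
Step 2: C = 7, D = 3, total pairs = 10.
Step 3: tau = (C - D)/(n(n-1)/2) = (7 - 3)/10 = 0.400000.
Step 4: Exact two-sided p-value (enumerate n! = 120 permutations of y under H0): p = 0.483333.
Step 5: alpha = 0.1. fail to reject H0.

tau_b = 0.4000 (C=7, D=3), p = 0.483333, fail to reject H0.


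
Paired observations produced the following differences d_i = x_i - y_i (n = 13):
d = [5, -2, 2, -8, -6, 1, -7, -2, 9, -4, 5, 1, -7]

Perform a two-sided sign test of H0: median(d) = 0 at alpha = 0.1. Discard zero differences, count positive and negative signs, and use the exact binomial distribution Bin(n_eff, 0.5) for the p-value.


Step 1: Discard zero differences. Original n = 13; n_eff = number of nonzero differences = 13.
Nonzero differences (with sign): +5, -2, +2, -8, -6, +1, -7, -2, +9, -4, +5, +1, -7
Step 2: Count signs: positive = 6, negative = 7.
Step 3: Under H0: P(positive) = 0.5, so the number of positives S ~ Bin(13, 0.5).
Step 4: Two-sided exact p-value = sum of Bin(13,0.5) probabilities at or below the observed probability = 1.000000.
Step 5: alpha = 0.1. fail to reject H0.

n_eff = 13, pos = 6, neg = 7, p = 1.000000, fail to reject H0.


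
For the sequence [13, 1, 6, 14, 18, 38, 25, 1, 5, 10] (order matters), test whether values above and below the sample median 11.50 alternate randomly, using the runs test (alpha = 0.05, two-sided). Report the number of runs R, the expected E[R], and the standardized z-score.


Step 1: Compute median = 11.50; label A = above, B = below.
Labels in order: ABBAAAABBB  (n_A = 5, n_B = 5)
Step 2: Count runs R = 4.
Step 3: Under H0 (random ordering), E[R] = 2*n_A*n_B/(n_A+n_B) + 1 = 2*5*5/10 + 1 = 6.0000.
        Var[R] = 2*n_A*n_B*(2*n_A*n_B - n_A - n_B) / ((n_A+n_B)^2 * (n_A+n_B-1)) = 2000/900 = 2.2222.
        SD[R] = 1.4907.
Step 4: Continuity-corrected z = (R + 0.5 - E[R]) / SD[R] = (4 + 0.5 - 6.0000) / 1.4907 = -1.0062.
Step 5: Two-sided p-value via normal approximation = 2*(1 - Phi(|z|)) = 0.314305.
Step 6: alpha = 0.05. fail to reject H0.

R = 4, z = -1.0062, p = 0.314305, fail to reject H0.


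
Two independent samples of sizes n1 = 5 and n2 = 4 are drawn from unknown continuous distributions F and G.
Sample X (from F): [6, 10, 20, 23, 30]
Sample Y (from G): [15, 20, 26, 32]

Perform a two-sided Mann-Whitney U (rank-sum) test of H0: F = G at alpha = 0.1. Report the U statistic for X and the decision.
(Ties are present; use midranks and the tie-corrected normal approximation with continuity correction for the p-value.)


Step 1: Combine and sort all 9 observations; assign midranks.
sorted (value, group): (6,X), (10,X), (15,Y), (20,X), (20,Y), (23,X), (26,Y), (30,X), (32,Y)
ranks: 6->1, 10->2, 15->3, 20->4.5, 20->4.5, 23->6, 26->7, 30->8, 32->9
Step 2: Rank sum for X: R1 = 1 + 2 + 4.5 + 6 + 8 = 21.5.
Step 3: U_X = R1 - n1(n1+1)/2 = 21.5 - 5*6/2 = 21.5 - 15 = 6.5.
       U_Y = n1*n2 - U_X = 20 - 6.5 = 13.5.
Step 4: Ties are present, so use the tie-corrected normal approximation (with continuity correction) for the p-value.
Step 5: p-value = 0.460558; compare to alpha = 0.1. fail to reject H0.

U_X = 6.5, p = 0.460558, fail to reject H0 at alpha = 0.1.


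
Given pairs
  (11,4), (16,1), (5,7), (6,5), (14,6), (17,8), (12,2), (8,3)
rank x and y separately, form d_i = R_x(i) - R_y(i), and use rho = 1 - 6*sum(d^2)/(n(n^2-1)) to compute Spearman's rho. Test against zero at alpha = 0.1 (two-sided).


Step 1: Rank x and y separately (midranks; no ties here).
rank(x): 11->4, 16->7, 5->1, 6->2, 14->6, 17->8, 12->5, 8->3
rank(y): 4->4, 1->1, 7->7, 5->5, 6->6, 8->8, 2->2, 3->3
Step 2: d_i = R_x(i) - R_y(i); compute d_i^2.
  (4-4)^2=0, (7-1)^2=36, (1-7)^2=36, (2-5)^2=9, (6-6)^2=0, (8-8)^2=0, (5-2)^2=9, (3-3)^2=0
sum(d^2) = 90.
Step 3: rho = 1 - 6*90 / (8*(8^2 - 1)) = 1 - 540/504 = -0.071429.
Step 4: Under H0, t = rho * sqrt((n-2)/(1-rho^2)) = -0.1754 ~ t(6).
Step 5: Two-sided p-value from the t-distribution with 6 df = 0.866526.
Step 6: alpha = 0.1. fail to reject H0.

rho = -0.0714, p = 0.866526, fail to reject H0 at alpha = 0.1.


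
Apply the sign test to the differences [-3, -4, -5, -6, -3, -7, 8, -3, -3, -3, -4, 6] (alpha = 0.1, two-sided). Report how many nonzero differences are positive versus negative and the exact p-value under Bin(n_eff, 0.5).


Step 1: Discard zero differences. Original n = 12; n_eff = number of nonzero differences = 12.
Nonzero differences (with sign): -3, -4, -5, -6, -3, -7, +8, -3, -3, -3, -4, +6
Step 2: Count signs: positive = 2, negative = 10.
Step 3: Under H0: P(positive) = 0.5, so the number of positives S ~ Bin(12, 0.5).
Step 4: Two-sided exact p-value = sum of Bin(12,0.5) probabilities at or below the observed probability = 0.038574.
Step 5: alpha = 0.1. reject H0.

n_eff = 12, pos = 2, neg = 10, p = 0.038574, reject H0.


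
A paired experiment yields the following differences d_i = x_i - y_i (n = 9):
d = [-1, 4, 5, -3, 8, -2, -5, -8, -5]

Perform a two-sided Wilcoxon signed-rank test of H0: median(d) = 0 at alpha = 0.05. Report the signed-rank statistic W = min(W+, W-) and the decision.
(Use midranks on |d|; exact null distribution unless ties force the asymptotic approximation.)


Step 1: Drop any zero differences (none here) and take |d_i|.
|d| = [1, 4, 5, 3, 8, 2, 5, 8, 5]
Step 2: Midrank |d_i| (ties get averaged ranks).
ranks: |1|->1, |4|->4, |5|->6, |3|->3, |8|->8.5, |2|->2, |5|->6, |8|->8.5, |5|->6
Step 3: Attach original signs; sum ranks with positive sign and with negative sign.
W+ = 4 + 6 + 8.5 = 18.5
W- = 1 + 3 + 2 + 6 + 8.5 + 6 = 26.5
(Check: W+ + W- = 45 should equal n(n+1)/2 = 45.)
Step 4: Test statistic W = min(W+, W-) = 18.5.
Step 5: Ties in |d|, so use the tie-corrected normal approximation.
        E[W] = n(n+1)/4 = 9*10/4 = 22.5.
        Tie groups: |d|=5 (t=3), |d|=8 (t=2); sum(t^3 - t) = 30.
        Var[W] = n(n+1)(2n+1)/24 - sum(t^3-t)/48 = 1710/24 - 30/48 = 70.625.
        z = (W - E[W]) / sqrt(Var[W]) = (18.5 - 22.5) / 8.4039 = -0.4760.
        Two-sided p = 2*Phi(z) = 0.634095.
Step 6: alpha = 0.05. fail to reject H0.

W+ = 18.5, W- = 26.5, W = min = 18.5, p = 0.634095, fail to reject H0.


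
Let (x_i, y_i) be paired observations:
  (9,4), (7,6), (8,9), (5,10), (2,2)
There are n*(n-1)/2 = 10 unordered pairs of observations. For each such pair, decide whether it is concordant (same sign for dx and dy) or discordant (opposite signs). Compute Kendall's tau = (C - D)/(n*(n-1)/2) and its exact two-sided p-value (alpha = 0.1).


Step 1: Enumerate the 10 unordered pairs (i,j) with i<j and classify each by sign(x_j-x_i) * sign(y_j-y_i).
  (1,2):dx=-2,dy=+2->D; (1,3):dx=-1,dy=+5->D; (1,4):dx=-4,dy=+6->D; (1,5):dx=-7,dy=-2->C
  (2,3):dx=+1,dy=+3->C; (2,4):dx=-2,dy=+4->D; (2,5):dx=-5,dy=-4->C; (3,4):dx=-3,dy=+1->D
  (3,5):dx=-6,dy=-7->C; (4,5):dx=-3,dy=-8->C
Step 2: C = 5, D = 5, total pairs = 10.
Step 3: tau = (C - D)/(n(n-1)/2) = (5 - 5)/10 = 0.000000.
Step 4: Exact two-sided p-value (enumerate n! = 120 permutations of y under H0): p = 1.000000.
Step 5: alpha = 0.1. fail to reject H0.

tau_b = 0.0000 (C=5, D=5), p = 1.000000, fail to reject H0.


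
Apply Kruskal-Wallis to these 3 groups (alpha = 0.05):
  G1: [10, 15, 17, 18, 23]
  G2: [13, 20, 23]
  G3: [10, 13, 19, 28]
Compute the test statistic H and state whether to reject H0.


Step 1: Combine all N = 12 observations and assign midranks.
sorted (value, group, rank): (10,G1,1.5), (10,G3,1.5), (13,G2,3.5), (13,G3,3.5), (15,G1,5), (17,G1,6), (18,G1,7), (19,G3,8), (20,G2,9), (23,G1,10.5), (23,G2,10.5), (28,G3,12)
Step 2: Sum ranks within each group.
R_1 = 30 (n_1 = 5)
R_2 = 23 (n_2 = 3)
R_3 = 25 (n_3 = 4)
Step 3: H = 12/(N(N+1)) * sum(R_i^2/n_i) - 3(N+1)
     = 12/(12*13) * (30^2/5 + 23^2/3 + 25^2/4) - 3*13
     = 0.076923 * 512.583 - 39
     = 0.429487.
Step 4: Ties present; correction factor C = 1 - 18/(12^3 - 12) = 0.989510. Corrected H = 0.429487 / 0.989510 = 0.434040.
Step 5: Under H0, H ~ chi^2(2); p-value = 0.804914.
Step 6: alpha = 0.05. fail to reject H0.

H = 0.4340, df = 2, p = 0.804914, fail to reject H0.


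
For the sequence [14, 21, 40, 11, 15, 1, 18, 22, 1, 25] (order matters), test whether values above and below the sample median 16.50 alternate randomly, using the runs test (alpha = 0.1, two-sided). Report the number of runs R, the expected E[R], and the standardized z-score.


Step 1: Compute median = 16.50; label A = above, B = below.
Labels in order: BAABBBAABA  (n_A = 5, n_B = 5)
Step 2: Count runs R = 6.
Step 3: Under H0 (random ordering), E[R] = 2*n_A*n_B/(n_A+n_B) + 1 = 2*5*5/10 + 1 = 6.0000.
        Var[R] = 2*n_A*n_B*(2*n_A*n_B - n_A - n_B) / ((n_A+n_B)^2 * (n_A+n_B-1)) = 2000/900 = 2.2222.
        SD[R] = 1.4907.
Step 4: R = E[R], so z = 0 with no continuity correction.
Step 5: Two-sided p-value via normal approximation = 2*(1 - Phi(|z|)) = 1.000000.
Step 6: alpha = 0.1. fail to reject H0.

R = 6, z = 0.0000, p = 1.000000, fail to reject H0.


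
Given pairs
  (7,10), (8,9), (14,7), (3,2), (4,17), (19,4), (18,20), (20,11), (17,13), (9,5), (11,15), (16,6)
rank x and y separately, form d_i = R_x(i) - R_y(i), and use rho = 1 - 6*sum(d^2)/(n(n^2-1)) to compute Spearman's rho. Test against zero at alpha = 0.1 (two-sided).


Step 1: Rank x and y separately (midranks; no ties here).
rank(x): 7->3, 8->4, 14->7, 3->1, 4->2, 19->11, 18->10, 20->12, 17->9, 9->5, 11->6, 16->8
rank(y): 10->7, 9->6, 7->5, 2->1, 17->11, 4->2, 20->12, 11->8, 13->9, 5->3, 15->10, 6->4
Step 2: d_i = R_x(i) - R_y(i); compute d_i^2.
  (3-7)^2=16, (4-6)^2=4, (7-5)^2=4, (1-1)^2=0, (2-11)^2=81, (11-2)^2=81, (10-12)^2=4, (12-8)^2=16, (9-9)^2=0, (5-3)^2=4, (6-10)^2=16, (8-4)^2=16
sum(d^2) = 242.
Step 3: rho = 1 - 6*242 / (12*(12^2 - 1)) = 1 - 1452/1716 = 0.153846.
Step 4: Under H0, t = rho * sqrt((n-2)/(1-rho^2)) = 0.4924 ~ t(10).
Step 5: Two-sided p-value from the t-distribution with 10 df = 0.633091.
Step 6: alpha = 0.1. fail to reject H0.

rho = 0.1538, p = 0.633091, fail to reject H0 at alpha = 0.1.
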